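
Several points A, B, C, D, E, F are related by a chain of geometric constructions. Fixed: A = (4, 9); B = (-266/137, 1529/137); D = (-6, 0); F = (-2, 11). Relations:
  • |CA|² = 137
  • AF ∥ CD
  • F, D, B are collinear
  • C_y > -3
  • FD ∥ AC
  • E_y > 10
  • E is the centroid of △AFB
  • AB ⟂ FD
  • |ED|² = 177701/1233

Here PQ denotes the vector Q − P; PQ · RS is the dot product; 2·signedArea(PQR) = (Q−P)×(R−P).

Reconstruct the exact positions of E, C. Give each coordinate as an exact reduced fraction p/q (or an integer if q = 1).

C = (0, -2)
E = (8/411, 1423/137)

1. E_x = 8/411  [E is the centroid of △AFB]
2. E_y = 1423/137  [E is the centroid of △AFB]
   → E = (8/411, 1423/137)
3. C_x = 0  [AF ∥ CD ∩ FD ∥ AC]
4. C_y = -2  [AF ∥ CD ∩ FD ∥ AC]
   → C = (0, -2)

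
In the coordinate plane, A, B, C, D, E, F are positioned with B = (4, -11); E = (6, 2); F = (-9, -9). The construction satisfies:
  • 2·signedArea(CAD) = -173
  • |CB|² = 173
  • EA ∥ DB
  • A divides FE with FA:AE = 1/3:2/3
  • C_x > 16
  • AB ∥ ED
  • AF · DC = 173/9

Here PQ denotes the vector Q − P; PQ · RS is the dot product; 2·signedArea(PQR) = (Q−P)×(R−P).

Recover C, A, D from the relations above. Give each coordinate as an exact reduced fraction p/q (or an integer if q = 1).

A = (-4, -16/3)
C = (17, -13)
D = (14, -11/3)

1. A_x = -4  [A divides FE with FA:AE = 1/3:2/3]
2. A_y = -16/3  [A divides FE with FA:AE = 1/3:2/3]
   → A = (-4, -16/3)
3. D_x = 14  [EA ∥ DB ∩ AB ∥ ED]
4. D_y = -11/3  [EA ∥ DB ∩ AB ∥ ED]
   → D = (14, -11/3)
5. C_x = 17  [2·signedArea(CAD) = -173 ∩ AF · DC = 173/9]
6. C_y = -13  [2·signedArea(CAD) = -173 ∩ AF · DC = 173/9]
   → C = (17, -13)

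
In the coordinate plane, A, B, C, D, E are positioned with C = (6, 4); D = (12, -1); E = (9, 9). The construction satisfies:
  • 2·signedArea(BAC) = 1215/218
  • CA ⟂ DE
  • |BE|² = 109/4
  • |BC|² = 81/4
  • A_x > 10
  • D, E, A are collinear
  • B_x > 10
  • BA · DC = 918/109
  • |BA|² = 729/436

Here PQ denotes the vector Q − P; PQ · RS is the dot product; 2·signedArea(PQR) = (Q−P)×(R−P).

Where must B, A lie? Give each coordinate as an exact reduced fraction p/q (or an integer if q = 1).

A = (1104/109, 571/109)
B = (21/2, 4)

1. A_x = 1104/109  [D, E, A are collinear ∩ CA ⟂ DE]
2. A_y = 571/109  [D, E, A are collinear ∩ CA ⟂ DE]
   → A = (1104/109, 571/109)
3. B_x = 21/2  [2·signedArea(BAC) = 1215/218 ∩ BA · DC = 918/109]
4. B_y = 4  [2·signedArea(BAC) = 1215/218 ∩ BA · DC = 918/109]
   → B = (21/2, 4)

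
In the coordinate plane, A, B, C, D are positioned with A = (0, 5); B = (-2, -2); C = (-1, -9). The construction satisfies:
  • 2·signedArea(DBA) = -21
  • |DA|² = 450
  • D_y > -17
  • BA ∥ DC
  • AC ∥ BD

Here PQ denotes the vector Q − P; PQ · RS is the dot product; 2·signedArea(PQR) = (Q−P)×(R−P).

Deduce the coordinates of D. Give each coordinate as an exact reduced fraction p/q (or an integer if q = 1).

1. D_x = -3  [BA ∥ DC ∩ AC ∥ BD]
2. D_y = -16  [BA ∥ DC ∩ AC ∥ BD]
   → D = (-3, -16)

D = (-3, -16)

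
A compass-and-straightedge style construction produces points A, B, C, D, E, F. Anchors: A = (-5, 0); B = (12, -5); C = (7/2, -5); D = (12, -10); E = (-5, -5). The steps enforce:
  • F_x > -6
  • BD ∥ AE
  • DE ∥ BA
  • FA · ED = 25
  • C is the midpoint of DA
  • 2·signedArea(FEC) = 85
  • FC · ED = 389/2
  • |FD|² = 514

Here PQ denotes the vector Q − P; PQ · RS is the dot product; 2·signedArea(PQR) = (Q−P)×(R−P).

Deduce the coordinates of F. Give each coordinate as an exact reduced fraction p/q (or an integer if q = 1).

F = (-5, 5)

1. F_x = -5  [FC · ED = 389/2 ∩ 2·signedArea(FEC) = 85]
2. F_y = 5  [FC · ED = 389/2 ∩ 2·signedArea(FEC) = 85]
   → F = (-5, 5)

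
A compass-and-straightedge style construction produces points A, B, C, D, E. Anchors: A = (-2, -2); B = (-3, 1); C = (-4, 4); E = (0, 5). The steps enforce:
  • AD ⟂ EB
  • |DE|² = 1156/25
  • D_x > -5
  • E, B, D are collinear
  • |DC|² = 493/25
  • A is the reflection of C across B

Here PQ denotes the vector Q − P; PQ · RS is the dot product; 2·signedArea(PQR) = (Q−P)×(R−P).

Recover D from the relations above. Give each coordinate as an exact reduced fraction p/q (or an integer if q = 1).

1. D_x = -102/25  [E, B, D are collinear ∩ AD ⟂ EB]
2. D_y = -11/25  [E, B, D are collinear ∩ AD ⟂ EB]
   → D = (-102/25, -11/25)

D = (-102/25, -11/25)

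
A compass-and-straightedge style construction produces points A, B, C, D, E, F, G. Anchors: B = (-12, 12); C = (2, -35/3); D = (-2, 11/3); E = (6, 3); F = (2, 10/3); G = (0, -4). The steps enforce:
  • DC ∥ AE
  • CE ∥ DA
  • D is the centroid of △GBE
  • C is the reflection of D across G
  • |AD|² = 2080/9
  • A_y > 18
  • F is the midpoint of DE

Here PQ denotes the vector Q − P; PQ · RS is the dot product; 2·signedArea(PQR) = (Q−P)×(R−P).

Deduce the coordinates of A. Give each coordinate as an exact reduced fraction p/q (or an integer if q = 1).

1. A_x = 2  [DC ∥ AE ∩ CE ∥ DA]
2. A_y = 55/3  [DC ∥ AE ∩ CE ∥ DA]
   → A = (2, 55/3)

A = (2, 55/3)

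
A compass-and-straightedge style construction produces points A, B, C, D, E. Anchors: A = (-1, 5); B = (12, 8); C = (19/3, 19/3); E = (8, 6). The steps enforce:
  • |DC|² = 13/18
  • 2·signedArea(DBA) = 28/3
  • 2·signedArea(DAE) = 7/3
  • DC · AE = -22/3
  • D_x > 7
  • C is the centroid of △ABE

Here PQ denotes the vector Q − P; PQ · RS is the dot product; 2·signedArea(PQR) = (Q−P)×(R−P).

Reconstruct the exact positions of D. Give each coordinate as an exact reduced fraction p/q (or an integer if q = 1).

D = (43/6, 37/6)

1. D_x = 43/6  [2·signedArea(DBA) = 28/3 ∩ 2·signedArea(DAE) = 7/3]
2. D_y = 37/6  [2·signedArea(DBA) = 28/3 ∩ 2·signedArea(DAE) = 7/3]
   → D = (43/6, 37/6)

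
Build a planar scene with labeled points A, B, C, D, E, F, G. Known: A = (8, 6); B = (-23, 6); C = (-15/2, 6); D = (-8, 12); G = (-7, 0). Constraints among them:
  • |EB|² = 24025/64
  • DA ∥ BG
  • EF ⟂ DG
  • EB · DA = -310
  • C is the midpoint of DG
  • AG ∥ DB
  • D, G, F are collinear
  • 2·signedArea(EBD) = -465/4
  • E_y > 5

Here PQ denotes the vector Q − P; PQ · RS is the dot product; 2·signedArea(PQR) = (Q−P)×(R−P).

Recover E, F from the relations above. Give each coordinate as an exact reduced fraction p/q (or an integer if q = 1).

E = (-29/8, 6)
F = (-8669/1160, 1647/290)

1. E_x = -29/8  [2·signedArea(EBD) = -465/4 ∩ EB · DA = -310]
2. E_y = 6  [2·signedArea(EBD) = -465/4 ∩ EB · DA = -310]
   → E = (-29/8, 6)
3. F_x = -8669/1160  [D, G, F are collinear ∩ EF ⟂ DG]
4. F_y = 1647/290  [D, G, F are collinear ∩ EF ⟂ DG]
   → F = (-8669/1160, 1647/290)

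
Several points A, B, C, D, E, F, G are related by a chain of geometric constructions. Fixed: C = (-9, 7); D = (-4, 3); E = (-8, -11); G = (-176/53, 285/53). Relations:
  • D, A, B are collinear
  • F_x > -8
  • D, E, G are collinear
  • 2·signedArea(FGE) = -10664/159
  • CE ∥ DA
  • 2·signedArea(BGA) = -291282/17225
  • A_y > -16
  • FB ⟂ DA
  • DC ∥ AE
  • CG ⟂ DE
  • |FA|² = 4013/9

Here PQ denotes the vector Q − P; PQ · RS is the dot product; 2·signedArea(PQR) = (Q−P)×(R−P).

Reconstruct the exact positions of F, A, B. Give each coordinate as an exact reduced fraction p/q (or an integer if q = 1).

A = (-3, -15)
B = (-4054/975, 1899/325)
F = (-22/3, 17/3)

1. A_x = -3  [DC ∥ AE ∩ CE ∥ DA]
2. A_y = -15  [DC ∥ AE ∩ CE ∥ DA]
   → A = (-3, -15)
3. B_x = -4054/975  [D, A, B are collinear ∩ 2·signedArea(BGA) = -291282/17225]
4. B_y = 1899/325  [D, A, B are collinear ∩ 2·signedArea(BGA) = -291282/17225]
   → B = (-4054/975, 1899/325)
5. F_x = -22/3  [2·signedArea(FGE) = -10664/159 ∩ FB ⟂ DA]
6. F_y = 17/3  [2·signedArea(FGE) = -10664/159 ∩ FB ⟂ DA]
   → F = (-22/3, 17/3)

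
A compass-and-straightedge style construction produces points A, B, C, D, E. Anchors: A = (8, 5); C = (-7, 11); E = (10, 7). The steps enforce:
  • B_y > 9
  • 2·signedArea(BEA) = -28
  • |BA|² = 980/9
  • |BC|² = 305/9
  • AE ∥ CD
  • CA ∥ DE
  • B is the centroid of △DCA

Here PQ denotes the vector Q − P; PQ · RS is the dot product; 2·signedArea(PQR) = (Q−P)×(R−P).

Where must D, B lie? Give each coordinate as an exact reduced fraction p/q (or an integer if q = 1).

B = (-4/3, 29/3)
D = (-5, 13)

1. D_x = -5  [CA ∥ DE ∩ AE ∥ CD]
2. D_y = 13  [CA ∥ DE ∩ AE ∥ CD]
   → D = (-5, 13)
3. B_x = -4/3  [B is the centroid of △DCA]
4. B_y = 29/3  [B is the centroid of △DCA]
   → B = (-4/3, 29/3)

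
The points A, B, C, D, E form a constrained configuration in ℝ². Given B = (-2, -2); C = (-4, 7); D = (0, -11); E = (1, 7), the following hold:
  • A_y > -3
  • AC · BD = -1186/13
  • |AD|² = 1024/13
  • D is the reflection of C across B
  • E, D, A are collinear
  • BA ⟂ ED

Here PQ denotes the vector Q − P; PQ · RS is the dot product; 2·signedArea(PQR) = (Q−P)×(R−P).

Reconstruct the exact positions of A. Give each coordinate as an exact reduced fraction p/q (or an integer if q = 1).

1. A_x = 32/65  [E, D, A are collinear ∩ BA ⟂ ED]
2. A_y = -139/65  [E, D, A are collinear ∩ BA ⟂ ED]
   → A = (32/65, -139/65)

A = (32/65, -139/65)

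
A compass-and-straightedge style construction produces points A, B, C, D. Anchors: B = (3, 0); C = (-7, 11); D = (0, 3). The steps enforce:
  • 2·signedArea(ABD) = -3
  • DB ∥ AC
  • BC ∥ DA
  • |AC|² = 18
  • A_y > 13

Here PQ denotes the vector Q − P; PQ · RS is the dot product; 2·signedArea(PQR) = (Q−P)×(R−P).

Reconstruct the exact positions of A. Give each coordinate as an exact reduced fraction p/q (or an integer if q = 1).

A = (-10, 14)

1. A_x = -10  [DB ∥ AC ∩ BC ∥ DA]
2. A_y = 14  [DB ∥ AC ∩ BC ∥ DA]
   → A = (-10, 14)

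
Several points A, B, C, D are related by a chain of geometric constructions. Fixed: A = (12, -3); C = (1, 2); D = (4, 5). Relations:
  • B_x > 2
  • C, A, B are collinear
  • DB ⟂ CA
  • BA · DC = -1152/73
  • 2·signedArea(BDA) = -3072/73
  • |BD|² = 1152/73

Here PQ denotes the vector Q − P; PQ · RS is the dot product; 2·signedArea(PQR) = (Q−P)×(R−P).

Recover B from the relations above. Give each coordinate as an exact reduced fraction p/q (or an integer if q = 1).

1. B_x = 172/73  [C, A, B are collinear ∩ DB ⟂ CA]
2. B_y = 101/73  [C, A, B are collinear ∩ DB ⟂ CA]
   → B = (172/73, 101/73)

B = (172/73, 101/73)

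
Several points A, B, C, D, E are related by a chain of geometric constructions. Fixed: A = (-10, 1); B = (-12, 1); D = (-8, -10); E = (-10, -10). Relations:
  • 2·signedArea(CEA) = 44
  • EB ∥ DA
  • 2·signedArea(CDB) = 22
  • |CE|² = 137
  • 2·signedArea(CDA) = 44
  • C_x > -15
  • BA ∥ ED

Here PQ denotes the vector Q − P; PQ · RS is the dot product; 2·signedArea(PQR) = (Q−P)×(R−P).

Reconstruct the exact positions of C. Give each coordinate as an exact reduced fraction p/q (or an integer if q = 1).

1. C_x = -14  [2·signedArea(CEA) = 44 ∩ 2·signedArea(CDB) = 22]
2. C_y = 1  [2·signedArea(CEA) = 44 ∩ 2·signedArea(CDB) = 22]
   → C = (-14, 1)

C = (-14, 1)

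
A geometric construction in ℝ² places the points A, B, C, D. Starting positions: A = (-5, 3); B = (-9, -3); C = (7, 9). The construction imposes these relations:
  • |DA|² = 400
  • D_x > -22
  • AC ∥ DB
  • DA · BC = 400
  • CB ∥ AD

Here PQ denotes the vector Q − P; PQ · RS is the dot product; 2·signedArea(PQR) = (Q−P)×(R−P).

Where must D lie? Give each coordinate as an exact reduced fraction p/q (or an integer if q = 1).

1. D_x = -21  [AC ∥ DB ∩ CB ∥ AD]
2. D_y = -9  [AC ∥ DB ∩ CB ∥ AD]
   → D = (-21, -9)

D = (-21, -9)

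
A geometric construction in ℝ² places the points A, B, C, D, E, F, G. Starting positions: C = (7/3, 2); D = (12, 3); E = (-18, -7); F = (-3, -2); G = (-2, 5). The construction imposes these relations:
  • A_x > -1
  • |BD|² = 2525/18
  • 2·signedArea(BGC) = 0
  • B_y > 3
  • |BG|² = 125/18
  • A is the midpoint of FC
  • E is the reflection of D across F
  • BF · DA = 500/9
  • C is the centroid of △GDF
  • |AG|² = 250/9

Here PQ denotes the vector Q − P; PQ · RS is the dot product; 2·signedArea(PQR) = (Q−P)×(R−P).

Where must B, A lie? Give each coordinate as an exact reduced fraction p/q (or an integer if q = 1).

1. B_x = 1/6  [line 3·x + 13/3·y + -47/3 = 0 ∩ |BD|² = 2525/18]
2. B_y = 7/2  [line 3·x + 13/3·y + -47/3 = 0 ∩ |BD|² = 2525/18]
   → B = (1/6, 7/2)
3. A_x = -1/3  [A is the midpoint of FC]
4. A_y = 0  [A is the midpoint of FC]
   → A = (-1/3, 0)

A = (-1/3, 0)
B = (1/6, 7/2)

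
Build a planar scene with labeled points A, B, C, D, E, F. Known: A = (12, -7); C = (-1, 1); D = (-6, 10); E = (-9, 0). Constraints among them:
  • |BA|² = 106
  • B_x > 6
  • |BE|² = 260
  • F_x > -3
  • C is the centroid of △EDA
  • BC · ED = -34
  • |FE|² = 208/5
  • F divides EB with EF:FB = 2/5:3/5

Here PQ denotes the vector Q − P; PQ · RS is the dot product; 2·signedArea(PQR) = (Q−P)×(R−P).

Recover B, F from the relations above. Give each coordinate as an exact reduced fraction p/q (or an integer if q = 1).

1. B_x = 7  [line -3·x + -10·y + 41 = 0 ∩ |BE|² = 260]
2. B_y = 2  [line -3·x + -10·y + 41 = 0 ∩ |BE|² = 260]
   → B = (7, 2)
3. F_x = -13/5  [F divides EB with EF:FB = 2/5:3/5]
4. F_y = 4/5  [F divides EB with EF:FB = 2/5:3/5]
   → F = (-13/5, 4/5)

B = (7, 2)
F = (-13/5, 4/5)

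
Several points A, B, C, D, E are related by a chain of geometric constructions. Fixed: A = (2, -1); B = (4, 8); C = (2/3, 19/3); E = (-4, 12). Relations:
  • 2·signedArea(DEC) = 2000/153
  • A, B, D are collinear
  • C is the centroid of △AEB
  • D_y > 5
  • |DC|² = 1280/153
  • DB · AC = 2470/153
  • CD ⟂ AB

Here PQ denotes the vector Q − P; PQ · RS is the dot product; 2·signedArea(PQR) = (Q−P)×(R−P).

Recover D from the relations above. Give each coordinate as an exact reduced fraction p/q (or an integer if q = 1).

1. D_x = 178/51  [A, B, D are collinear ∩ CD ⟂ AB]
2. D_y = 97/17  [A, B, D are collinear ∩ CD ⟂ AB]
   → D = (178/51, 97/17)

D = (178/51, 97/17)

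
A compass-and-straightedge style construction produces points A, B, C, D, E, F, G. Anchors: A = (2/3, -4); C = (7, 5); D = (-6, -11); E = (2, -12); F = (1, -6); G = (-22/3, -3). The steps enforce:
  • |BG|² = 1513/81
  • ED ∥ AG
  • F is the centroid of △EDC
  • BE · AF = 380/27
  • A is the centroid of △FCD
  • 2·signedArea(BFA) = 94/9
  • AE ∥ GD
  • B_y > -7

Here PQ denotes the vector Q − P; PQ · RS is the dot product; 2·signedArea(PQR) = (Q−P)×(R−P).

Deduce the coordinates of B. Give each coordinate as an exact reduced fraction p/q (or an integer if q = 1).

B = (-38/9, -6)

1. B_x = -38/9  [2·signedArea(BFA) = 94/9 ∩ BE · AF = 380/27]
2. B_y = -6  [2·signedArea(BFA) = 94/9 ∩ BE · AF = 380/27]
   → B = (-38/9, -6)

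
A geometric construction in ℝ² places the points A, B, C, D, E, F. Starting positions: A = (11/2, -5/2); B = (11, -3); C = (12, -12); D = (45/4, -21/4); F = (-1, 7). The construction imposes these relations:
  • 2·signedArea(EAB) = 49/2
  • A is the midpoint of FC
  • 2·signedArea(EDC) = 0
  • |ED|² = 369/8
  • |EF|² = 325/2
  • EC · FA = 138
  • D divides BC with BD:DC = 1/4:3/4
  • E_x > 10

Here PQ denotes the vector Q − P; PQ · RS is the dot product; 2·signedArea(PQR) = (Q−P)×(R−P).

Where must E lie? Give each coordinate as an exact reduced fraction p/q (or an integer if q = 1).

E = (21/2, 3/2)

1. E_x = 21/2  [2·signedArea(EDC) = 0 ∩ EC · FA = 138]
2. E_y = 3/2  [2·signedArea(EDC) = 0 ∩ EC · FA = 138]
   → E = (21/2, 3/2)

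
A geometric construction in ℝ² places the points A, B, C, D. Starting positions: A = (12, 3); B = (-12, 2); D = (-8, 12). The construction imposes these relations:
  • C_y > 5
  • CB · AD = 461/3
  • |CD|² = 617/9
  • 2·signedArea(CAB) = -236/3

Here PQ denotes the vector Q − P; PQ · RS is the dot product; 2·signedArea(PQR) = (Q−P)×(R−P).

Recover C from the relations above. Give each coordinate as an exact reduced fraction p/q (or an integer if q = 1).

C = (-8/3, 17/3)

1. C_x = -8/3  [CB · AD = 461/3 ∩ 2·signedArea(CAB) = -236/3]
2. C_y = 17/3  [CB · AD = 461/3 ∩ 2·signedArea(CAB) = -236/3]
   → C = (-8/3, 17/3)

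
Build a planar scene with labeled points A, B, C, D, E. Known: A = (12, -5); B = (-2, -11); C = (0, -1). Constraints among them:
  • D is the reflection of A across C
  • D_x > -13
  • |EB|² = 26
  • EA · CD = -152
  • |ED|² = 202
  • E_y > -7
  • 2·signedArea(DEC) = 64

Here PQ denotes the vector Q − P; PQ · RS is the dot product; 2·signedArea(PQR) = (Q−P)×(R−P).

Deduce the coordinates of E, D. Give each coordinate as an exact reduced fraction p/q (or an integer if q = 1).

1. D_x = -12  [D is the reflection of A across C]
2. D_y = 3  [D is the reflection of A across C]
   → D = (-12, 3)
3. E_x = -1  [EA · CD = -152 ∩ 2·signedArea(DEC) = 64]
4. E_y = -6  [EA · CD = -152 ∩ 2·signedArea(DEC) = 64]
   → E = (-1, -6)

D = (-12, 3)
E = (-1, -6)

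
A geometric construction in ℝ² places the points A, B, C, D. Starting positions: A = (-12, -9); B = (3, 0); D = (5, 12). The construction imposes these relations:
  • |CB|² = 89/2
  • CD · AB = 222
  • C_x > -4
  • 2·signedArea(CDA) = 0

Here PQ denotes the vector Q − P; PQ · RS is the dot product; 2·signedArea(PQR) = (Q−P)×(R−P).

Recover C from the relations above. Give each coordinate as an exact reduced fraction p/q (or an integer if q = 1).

1. C_x = -7/2  [2·signedArea(CDA) = 0 ∩ CD · AB = 222]
2. C_y = 3/2  [2·signedArea(CDA) = 0 ∩ CD · AB = 222]
   → C = (-7/2, 3/2)

C = (-7/2, 3/2)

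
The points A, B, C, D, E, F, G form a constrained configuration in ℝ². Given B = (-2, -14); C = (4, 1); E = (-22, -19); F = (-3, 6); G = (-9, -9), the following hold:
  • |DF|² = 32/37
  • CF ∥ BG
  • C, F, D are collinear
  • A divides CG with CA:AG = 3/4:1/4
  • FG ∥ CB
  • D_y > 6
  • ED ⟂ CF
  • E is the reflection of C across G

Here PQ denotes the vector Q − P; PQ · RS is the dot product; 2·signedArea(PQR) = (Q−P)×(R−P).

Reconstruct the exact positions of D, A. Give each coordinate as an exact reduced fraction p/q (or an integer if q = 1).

1. D_x = -139/37  [C, F, D are collinear ∩ ED ⟂ CF]
2. D_y = 242/37  [C, F, D are collinear ∩ ED ⟂ CF]
   → D = (-139/37, 242/37)
3. A_x = -23/4  [A divides CG with CA:AG = 3/4:1/4]
4. A_y = -13/2  [A divides CG with CA:AG = 3/4:1/4]
   → A = (-23/4, -13/2)

A = (-23/4, -13/2)
D = (-139/37, 242/37)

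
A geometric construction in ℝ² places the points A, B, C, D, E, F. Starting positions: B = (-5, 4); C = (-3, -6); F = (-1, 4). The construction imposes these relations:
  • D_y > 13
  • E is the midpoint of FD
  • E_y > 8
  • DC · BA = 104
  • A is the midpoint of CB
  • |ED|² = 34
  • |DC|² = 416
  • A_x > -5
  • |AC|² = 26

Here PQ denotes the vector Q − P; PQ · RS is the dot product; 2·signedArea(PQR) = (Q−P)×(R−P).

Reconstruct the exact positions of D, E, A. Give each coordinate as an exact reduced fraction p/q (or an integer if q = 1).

1. A_x = -4  [A is the midpoint of CB]
2. A_y = -1  [A is the midpoint of CB]
   → A = (-4, -1)
3. D_x = -7  [line -1·x + 5·y + -77 = 0 ∩ |DC|² = 416]
4. D_y = 14  [line -1·x + 5·y + -77 = 0 ∩ |DC|² = 416]
   → D = (-7, 14)
5. E_x = -4  [E is the midpoint of FD]
6. E_y = 9  [E is the midpoint of FD]
   → E = (-4, 9)

A = (-4, -1)
D = (-7, 14)
E = (-4, 9)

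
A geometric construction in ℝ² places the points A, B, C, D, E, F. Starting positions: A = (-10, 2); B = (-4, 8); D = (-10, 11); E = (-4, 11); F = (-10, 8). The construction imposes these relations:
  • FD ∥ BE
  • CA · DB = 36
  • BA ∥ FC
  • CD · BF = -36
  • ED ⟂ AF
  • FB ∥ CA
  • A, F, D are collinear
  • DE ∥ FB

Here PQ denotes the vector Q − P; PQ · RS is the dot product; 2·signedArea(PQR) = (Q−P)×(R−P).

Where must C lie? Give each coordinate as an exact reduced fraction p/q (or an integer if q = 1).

1. C_x = -16  [FB ∥ CA ∩ BA ∥ FC]
2. C_y = 2  [FB ∥ CA ∩ BA ∥ FC]
   → C = (-16, 2)

C = (-16, 2)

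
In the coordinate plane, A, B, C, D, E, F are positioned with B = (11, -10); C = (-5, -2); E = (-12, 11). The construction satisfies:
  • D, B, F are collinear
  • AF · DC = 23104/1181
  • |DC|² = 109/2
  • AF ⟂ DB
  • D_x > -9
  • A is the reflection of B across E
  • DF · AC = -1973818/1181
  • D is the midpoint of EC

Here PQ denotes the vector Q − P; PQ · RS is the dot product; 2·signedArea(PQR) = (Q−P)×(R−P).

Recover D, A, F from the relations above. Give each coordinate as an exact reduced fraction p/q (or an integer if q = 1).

A = (-35, 32)
D = (-17/2, 9/2)
F = (-45743/1181, 31864/1181)

1. D_x = -17/2  [D is the midpoint of EC]
2. D_y = 9/2  [D is the midpoint of EC]
   → D = (-17/2, 9/2)
3. A_x = -35  [A is the reflection of B across E]
4. A_y = 32  [A is the reflection of B across E]
   → A = (-35, 32)
5. F_x = -45743/1181  [D, B, F are collinear ∩ AF ⟂ DB]
6. F_y = 31864/1181  [D, B, F are collinear ∩ AF ⟂ DB]
   → F = (-45743/1181, 31864/1181)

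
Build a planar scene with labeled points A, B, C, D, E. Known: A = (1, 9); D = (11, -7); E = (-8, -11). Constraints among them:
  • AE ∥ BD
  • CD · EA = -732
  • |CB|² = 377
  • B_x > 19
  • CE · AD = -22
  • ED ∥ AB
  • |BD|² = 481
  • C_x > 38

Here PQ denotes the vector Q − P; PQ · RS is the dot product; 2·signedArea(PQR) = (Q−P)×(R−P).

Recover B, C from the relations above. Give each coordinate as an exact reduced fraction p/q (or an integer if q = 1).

B = (20, 13)
C = (39, 17)

1. B_x = 20  [AE ∥ BD ∩ ED ∥ AB]
2. B_y = 13  [AE ∥ BD ∩ ED ∥ AB]
   → B = (20, 13)
3. C_x = 39  [CE · AD = -22 ∩ CD · EA = -732]
4. C_y = 17  [CE · AD = -22 ∩ CD · EA = -732]
   → C = (39, 17)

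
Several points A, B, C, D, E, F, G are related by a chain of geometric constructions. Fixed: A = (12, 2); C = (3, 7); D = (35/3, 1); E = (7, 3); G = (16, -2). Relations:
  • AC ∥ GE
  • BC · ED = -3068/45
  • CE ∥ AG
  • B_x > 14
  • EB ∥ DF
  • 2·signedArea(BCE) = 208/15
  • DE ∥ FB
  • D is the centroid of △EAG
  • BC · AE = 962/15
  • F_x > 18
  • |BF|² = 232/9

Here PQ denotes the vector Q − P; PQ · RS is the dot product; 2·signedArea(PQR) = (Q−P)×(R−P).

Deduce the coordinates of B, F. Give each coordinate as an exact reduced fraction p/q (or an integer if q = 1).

1. B_x = 214/15  [BC · ED = -3068/45 ∩ 2·signedArea(BCE) = 208/15]
2. B_y = -4/5  [BC · ED = -3068/45 ∩ 2·signedArea(BCE) = 208/15]
   → B = (214/15, -4/5)
3. F_x = 284/15  [DE ∥ FB ∩ EB ∥ DF]
4. F_y = -14/5  [DE ∥ FB ∩ EB ∥ DF]
   → F = (284/15, -14/5)

B = (214/15, -4/5)
F = (284/15, -14/5)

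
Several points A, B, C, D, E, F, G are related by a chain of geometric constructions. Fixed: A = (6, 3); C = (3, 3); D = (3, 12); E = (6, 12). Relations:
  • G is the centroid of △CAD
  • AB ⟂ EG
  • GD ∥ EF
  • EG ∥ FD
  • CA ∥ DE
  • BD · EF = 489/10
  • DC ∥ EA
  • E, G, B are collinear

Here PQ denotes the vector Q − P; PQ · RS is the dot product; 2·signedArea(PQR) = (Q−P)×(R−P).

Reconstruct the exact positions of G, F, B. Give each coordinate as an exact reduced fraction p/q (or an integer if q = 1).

B = (33/10, 39/10)
F = (5, 18)
G = (4, 6)

1. G_x = 4  [G is the centroid of △CAD]
2. G_y = 6  [G is the centroid of △CAD]
   → G = (4, 6)
3. F_x = 5  [EG ∥ FD ∩ GD ∥ EF]
4. F_y = 18  [EG ∥ FD ∩ GD ∥ EF]
   → F = (5, 18)
5. B_x = 33/10  [E, G, B are collinear ∩ AB ⟂ EG]
6. B_y = 39/10  [E, G, B are collinear ∩ AB ⟂ EG]
   → B = (33/10, 39/10)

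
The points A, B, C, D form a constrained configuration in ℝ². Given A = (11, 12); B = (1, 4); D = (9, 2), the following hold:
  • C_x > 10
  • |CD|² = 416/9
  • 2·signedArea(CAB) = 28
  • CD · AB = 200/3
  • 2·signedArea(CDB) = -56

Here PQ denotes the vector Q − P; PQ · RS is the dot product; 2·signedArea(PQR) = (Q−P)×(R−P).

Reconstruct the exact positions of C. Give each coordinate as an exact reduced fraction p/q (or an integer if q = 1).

C = (31/3, 26/3)

1. C_x = 31/3  [2·signedArea(CAB) = 28 ∩ 2·signedArea(CDB) = -56]
2. C_y = 26/3  [2·signedArea(CAB) = 28 ∩ 2·signedArea(CDB) = -56]
   → C = (31/3, 26/3)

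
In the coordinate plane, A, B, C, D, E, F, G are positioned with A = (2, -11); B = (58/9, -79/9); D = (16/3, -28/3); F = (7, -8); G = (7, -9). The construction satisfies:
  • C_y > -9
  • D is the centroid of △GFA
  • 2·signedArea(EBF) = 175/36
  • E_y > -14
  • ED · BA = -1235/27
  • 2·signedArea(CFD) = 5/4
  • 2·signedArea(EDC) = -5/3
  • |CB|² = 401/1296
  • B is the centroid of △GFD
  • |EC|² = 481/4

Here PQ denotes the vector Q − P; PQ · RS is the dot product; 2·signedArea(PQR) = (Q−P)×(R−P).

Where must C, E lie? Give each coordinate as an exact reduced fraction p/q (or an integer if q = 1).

C = (7, -35/4)
E = (-3, -53/4)

1. C_x = 7  [line 4/3·x + -5/3·y + -287/12 = 0 ∩ |CB|² = 401/1296]
2. C_y = -35/4  [line 4/3·x + -5/3·y + -287/12 = 0 ∩ |CB|² = 401/1296]
   → C = (7, -35/4)
3. E_x = -3  [2·signedArea(EDC) = -5/3 ∩ ED · BA = -1235/27]
4. E_y = -53/4  [2·signedArea(EDC) = -5/3 ∩ ED · BA = -1235/27]
   → E = (-3, -53/4)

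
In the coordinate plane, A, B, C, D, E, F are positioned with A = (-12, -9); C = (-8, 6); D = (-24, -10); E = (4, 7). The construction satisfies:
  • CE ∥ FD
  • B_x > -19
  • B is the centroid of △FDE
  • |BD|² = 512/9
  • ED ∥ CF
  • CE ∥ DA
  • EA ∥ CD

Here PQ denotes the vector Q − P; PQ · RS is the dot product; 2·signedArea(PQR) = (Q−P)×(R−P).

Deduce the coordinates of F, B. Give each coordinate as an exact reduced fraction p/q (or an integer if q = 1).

B = (-56/3, -14/3)
F = (-36, -11)

1. F_x = -36  [CE ∥ FD ∩ ED ∥ CF]
2. F_y = -11  [CE ∥ FD ∩ ED ∥ CF]
   → F = (-36, -11)
3. B_x = -56/3  [B is the centroid of △FDE]
4. B_y = -14/3  [B is the centroid of △FDE]
   → B = (-56/3, -14/3)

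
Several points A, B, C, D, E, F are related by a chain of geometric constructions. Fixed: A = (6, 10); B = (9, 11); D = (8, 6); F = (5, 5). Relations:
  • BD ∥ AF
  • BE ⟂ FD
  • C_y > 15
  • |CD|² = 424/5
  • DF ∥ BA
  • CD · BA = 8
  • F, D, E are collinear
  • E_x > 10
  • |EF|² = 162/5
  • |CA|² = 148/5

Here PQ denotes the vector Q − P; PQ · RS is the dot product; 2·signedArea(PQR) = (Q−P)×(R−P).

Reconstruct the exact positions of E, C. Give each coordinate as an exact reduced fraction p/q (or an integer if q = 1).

1. E_x = 52/5  [F, D, E are collinear ∩ BE ⟂ FD]
2. E_y = 34/5  [F, D, E are collinear ∩ BE ⟂ FD]
   → E = (52/5, 34/5)
3. C_x = 38/5  [line 3·x + 1·y + -38 = 0 ∩ |CD|² = 424/5]
4. C_y = 76/5  [line 3·x + 1·y + -38 = 0 ∩ |CD|² = 424/5]
   → C = (38/5, 76/5)

C = (38/5, 76/5)
E = (52/5, 34/5)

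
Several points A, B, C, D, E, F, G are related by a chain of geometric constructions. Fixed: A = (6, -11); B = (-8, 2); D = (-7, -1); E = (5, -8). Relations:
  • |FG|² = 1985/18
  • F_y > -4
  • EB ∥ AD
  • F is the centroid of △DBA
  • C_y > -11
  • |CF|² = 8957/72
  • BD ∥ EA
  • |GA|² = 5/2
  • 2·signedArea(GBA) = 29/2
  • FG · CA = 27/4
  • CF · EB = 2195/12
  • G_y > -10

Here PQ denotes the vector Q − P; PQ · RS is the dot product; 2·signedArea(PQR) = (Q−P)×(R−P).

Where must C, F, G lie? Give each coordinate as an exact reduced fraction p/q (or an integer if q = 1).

C = (23/4, -41/4)
F = (-3, -10/3)
G = (11/2, -19/2)

1. F_x = -3  [F is the centroid of △DBA]
2. F_y = -10/3  [F is the centroid of △DBA]
   → F = (-3, -10/3)
3. G_x = 11/2  [line 13·x + 14·y + 123/2 = 0 ∩ |GA|² = 5/2]
4. G_y = -19/2  [line 13·x + 14·y + 123/2 = 0 ∩ |GA|² = 5/2]
   → G = (11/2, -19/2)
5. C_x = 23/4  [CF · EB = 2195/12 ∩ FG · CA = 27/4]
6. C_y = -41/4  [CF · EB = 2195/12 ∩ FG · CA = 27/4]
   → C = (23/4, -41/4)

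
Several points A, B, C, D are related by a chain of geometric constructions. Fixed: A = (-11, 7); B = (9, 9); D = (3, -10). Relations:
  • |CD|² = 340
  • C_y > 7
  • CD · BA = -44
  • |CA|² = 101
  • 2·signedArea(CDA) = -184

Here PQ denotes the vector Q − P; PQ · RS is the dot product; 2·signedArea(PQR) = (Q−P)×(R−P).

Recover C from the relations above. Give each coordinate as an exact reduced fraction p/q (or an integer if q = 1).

C = (-1, 8)

1. C_x = -1  [CD · BA = -44 ∩ 2·signedArea(CDA) = -184]
2. C_y = 8  [CD · BA = -44 ∩ 2·signedArea(CDA) = -184]
   → C = (-1, 8)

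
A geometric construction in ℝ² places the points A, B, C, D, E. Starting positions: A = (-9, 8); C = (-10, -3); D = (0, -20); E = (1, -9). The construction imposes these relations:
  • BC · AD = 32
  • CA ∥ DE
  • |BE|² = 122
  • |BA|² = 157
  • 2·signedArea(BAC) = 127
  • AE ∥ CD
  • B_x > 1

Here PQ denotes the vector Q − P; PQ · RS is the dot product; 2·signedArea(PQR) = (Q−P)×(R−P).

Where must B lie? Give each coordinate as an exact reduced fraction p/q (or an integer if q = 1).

1. B_x = 2  [2·signedArea(BAC) = 127 ∩ BC · AD = 32]
2. B_y = 2  [2·signedArea(BAC) = 127 ∩ BC · AD = 32]
   → B = (2, 2)

B = (2, 2)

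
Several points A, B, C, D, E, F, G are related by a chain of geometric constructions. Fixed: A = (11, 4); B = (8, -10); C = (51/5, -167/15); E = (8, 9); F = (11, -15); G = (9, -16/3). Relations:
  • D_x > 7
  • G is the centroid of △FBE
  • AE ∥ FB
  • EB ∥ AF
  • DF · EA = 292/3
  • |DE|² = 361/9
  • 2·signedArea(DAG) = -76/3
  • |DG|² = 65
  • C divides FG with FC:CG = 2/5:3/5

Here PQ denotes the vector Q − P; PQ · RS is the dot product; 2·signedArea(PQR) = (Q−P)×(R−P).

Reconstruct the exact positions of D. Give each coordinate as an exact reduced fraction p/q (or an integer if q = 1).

D = (8, 8/3)

1. D_x = 8  [2·signedArea(DAG) = -76/3 ∩ DF · EA = 292/3]
2. D_y = 8/3  [2·signedArea(DAG) = -76/3 ∩ DF · EA = 292/3]
   → D = (8, 8/3)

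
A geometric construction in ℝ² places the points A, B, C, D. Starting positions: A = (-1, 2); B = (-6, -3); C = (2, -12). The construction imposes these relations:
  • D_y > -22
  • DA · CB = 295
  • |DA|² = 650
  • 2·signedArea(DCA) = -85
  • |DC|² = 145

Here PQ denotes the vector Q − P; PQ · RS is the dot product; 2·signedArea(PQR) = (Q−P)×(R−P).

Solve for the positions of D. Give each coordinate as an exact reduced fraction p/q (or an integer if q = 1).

D = (10, -21)

1. D_x = 10  [2·signedArea(DCA) = -85 ∩ DA · CB = 295]
2. D_y = -21  [2·signedArea(DCA) = -85 ∩ DA · CB = 295]
   → D = (10, -21)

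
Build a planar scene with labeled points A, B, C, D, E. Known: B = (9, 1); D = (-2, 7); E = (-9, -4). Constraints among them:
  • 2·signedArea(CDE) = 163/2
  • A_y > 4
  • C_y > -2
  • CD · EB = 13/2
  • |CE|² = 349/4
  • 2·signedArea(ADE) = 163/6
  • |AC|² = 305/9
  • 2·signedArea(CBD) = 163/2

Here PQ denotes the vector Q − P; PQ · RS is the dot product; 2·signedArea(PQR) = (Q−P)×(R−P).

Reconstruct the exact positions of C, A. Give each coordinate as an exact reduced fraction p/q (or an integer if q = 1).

1. C_x = 0  [2·signedArea(CBD) = 163/2 ∩ CD · EB = 13/2]
2. C_y = -3/2  [2·signedArea(CBD) = 163/2 ∩ CD · EB = 13/2]
   → C = (0, -3/2)
3. A_x = -4/3  [line 11·x + -7·y + 263/6 = 0 ∩ |AC|² = 305/9]
4. A_y = 25/6  [line 11·x + -7·y + 263/6 = 0 ∩ |AC|² = 305/9]
   → A = (-4/3, 25/6)

A = (-4/3, 25/6)
C = (0, -3/2)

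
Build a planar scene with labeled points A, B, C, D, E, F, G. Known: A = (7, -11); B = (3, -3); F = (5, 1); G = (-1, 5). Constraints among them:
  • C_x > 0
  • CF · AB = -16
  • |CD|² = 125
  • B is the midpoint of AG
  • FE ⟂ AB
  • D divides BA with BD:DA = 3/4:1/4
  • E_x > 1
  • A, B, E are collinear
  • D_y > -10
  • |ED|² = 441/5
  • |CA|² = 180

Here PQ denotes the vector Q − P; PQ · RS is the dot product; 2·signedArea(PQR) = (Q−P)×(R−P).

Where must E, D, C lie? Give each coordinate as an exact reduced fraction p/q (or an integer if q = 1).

1. E_x = 9/5  [A, B, E are collinear ∩ FE ⟂ AB]
2. E_y = -3/5  [A, B, E are collinear ∩ FE ⟂ AB]
   → E = (9/5, -3/5)
3. D_x = 6  [D divides BA with BD:DA = 3/4:1/4]
4. D_y = -9  [D divides BA with BD:DA = 3/4:1/4]
   → D = (6, -9)
5. C_x = 1  [line 4·x + -8·y + 4 = 0 ∩ |CD|² = 125]
6. C_y = 1  [line 4·x + -8·y + 4 = 0 ∩ |CD|² = 125]
   → C = (1, 1)

C = (1, 1)
D = (6, -9)
E = (9/5, -3/5)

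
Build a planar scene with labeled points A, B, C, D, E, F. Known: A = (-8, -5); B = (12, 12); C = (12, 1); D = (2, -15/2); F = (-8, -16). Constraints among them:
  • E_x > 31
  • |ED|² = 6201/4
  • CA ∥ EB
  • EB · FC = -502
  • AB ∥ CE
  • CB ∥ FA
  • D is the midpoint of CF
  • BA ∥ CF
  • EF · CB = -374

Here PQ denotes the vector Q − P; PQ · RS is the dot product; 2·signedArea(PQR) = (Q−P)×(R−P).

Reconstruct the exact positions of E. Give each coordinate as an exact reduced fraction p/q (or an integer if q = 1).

1. E_x = 32  [CA ∥ EB ∩ AB ∥ CE]
2. E_y = 18  [CA ∥ EB ∩ AB ∥ CE]
   → E = (32, 18)

E = (32, 18)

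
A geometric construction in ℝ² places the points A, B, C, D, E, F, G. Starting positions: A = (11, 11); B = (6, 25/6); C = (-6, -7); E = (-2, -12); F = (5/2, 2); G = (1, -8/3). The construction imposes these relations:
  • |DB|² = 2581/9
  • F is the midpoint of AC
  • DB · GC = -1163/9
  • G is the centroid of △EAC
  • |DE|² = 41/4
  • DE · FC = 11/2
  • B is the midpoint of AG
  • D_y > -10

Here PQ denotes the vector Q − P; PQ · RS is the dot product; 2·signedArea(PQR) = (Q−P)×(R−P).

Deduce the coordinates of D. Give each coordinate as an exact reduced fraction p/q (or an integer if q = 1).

D = (-4, -19/2)

1. D_x = -4  [DB · GC = -1163/9 ∩ DE · FC = 11/2]
2. D_y = -19/2  [DB · GC = -1163/9 ∩ DE · FC = 11/2]
   → D = (-4, -19/2)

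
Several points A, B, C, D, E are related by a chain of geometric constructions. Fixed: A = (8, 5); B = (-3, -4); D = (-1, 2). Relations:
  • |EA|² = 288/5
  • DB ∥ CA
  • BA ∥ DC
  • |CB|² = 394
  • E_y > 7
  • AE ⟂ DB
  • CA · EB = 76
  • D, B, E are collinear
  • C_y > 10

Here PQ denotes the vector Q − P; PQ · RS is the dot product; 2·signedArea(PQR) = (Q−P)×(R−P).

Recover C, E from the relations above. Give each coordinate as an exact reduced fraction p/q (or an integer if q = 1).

C = (10, 11)
E = (4/5, 37/5)

1. C_x = 10  [DB ∥ CA ∩ BA ∥ DC]
2. C_y = 11  [DB ∥ CA ∩ BA ∥ DC]
   → C = (10, 11)
3. E_x = 4/5  [D, B, E are collinear ∩ AE ⟂ DB]
4. E_y = 37/5  [D, B, E are collinear ∩ AE ⟂ DB]
   → E = (4/5, 37/5)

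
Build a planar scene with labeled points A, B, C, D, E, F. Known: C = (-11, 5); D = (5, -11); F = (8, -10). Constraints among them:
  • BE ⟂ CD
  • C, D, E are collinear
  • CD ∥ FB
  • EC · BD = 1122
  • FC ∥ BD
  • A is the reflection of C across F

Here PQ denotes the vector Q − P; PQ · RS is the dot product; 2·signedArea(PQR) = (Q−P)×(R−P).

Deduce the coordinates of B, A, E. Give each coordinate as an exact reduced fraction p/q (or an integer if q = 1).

1. B_x = 24  [FC ∥ BD ∩ CD ∥ FB]
2. B_y = -26  [FC ∥ BD ∩ CD ∥ FB]
   → B = (24, -26)
3. A_x = 27  [A is the reflection of C across F]
4. A_y = -25  [A is the reflection of C across F]
   → A = (27, -25)
5. E_x = 22  [C, D, E are collinear ∩ BE ⟂ CD]
6. E_y = -28  [C, D, E are collinear ∩ BE ⟂ CD]
   → E = (22, -28)

A = (27, -25)
B = (24, -26)
E = (22, -28)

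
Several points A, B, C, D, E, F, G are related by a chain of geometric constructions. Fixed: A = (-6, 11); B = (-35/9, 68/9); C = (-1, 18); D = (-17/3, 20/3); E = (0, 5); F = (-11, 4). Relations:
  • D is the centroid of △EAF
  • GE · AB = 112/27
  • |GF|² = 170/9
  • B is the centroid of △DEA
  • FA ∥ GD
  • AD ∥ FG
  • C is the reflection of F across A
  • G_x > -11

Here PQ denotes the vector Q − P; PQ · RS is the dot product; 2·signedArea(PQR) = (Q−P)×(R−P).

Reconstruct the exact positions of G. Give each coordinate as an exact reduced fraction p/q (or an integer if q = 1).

1. G_x = -32/3  [FA ∥ GD ∩ AD ∥ FG]
2. G_y = -1/3  [FA ∥ GD ∩ AD ∥ FG]
   → G = (-32/3, -1/3)

G = (-32/3, -1/3)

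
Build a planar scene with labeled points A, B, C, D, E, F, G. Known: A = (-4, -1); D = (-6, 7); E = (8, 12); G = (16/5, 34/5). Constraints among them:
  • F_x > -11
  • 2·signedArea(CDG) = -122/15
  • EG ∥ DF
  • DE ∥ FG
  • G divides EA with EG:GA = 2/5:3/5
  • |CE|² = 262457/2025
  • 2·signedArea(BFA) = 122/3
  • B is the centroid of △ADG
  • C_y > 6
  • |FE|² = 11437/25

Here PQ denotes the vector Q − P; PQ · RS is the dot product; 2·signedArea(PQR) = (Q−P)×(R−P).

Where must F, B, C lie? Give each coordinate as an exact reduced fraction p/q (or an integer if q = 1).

B = (-34/15, 64/15)
C = (-76/45, 271/45)
F = (-54/5, 9/5)

1. F_x = -54/5  [DE ∥ FG ∩ EG ∥ DF]
2. F_y = 9/5  [DE ∥ FG ∩ EG ∥ DF]
   → F = (-54/5, 9/5)
3. B_x = -34/15  [B is the centroid of △ADG]
4. B_y = 64/15  [B is the centroid of △ADG]
   → B = (-34/15, 64/15)
5. C_x = -76/45  [line 1/5·x + 46/5·y + -826/15 = 0 ∩ |CE|² = 262457/2025]
6. C_y = 271/45  [line 1/5·x + 46/5·y + -826/15 = 0 ∩ |CE|² = 262457/2025]
   → C = (-76/45, 271/45)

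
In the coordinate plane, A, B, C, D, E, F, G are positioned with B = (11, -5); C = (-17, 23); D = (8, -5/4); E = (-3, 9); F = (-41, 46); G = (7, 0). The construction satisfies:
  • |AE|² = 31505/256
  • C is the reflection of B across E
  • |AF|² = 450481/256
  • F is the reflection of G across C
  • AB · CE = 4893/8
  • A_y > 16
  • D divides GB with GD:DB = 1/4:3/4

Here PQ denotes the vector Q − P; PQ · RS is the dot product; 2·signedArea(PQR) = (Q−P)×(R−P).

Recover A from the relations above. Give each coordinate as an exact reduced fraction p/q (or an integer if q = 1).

1. A_x = -43/4  [line -14·x + 14·y + -3101/8 = 0 ∩ |AF|² = 450481/256]
2. A_y = 271/16  [line -14·x + 14·y + -3101/8 = 0 ∩ |AF|² = 450481/256]
   → A = (-43/4, 271/16)

A = (-43/4, 271/16)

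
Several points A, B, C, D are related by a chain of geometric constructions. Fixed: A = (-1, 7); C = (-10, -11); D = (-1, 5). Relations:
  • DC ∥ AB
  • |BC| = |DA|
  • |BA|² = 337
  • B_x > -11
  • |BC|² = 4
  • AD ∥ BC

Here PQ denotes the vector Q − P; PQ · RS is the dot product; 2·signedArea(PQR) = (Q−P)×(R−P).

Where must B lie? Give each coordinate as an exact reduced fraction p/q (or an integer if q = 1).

B = (-10, -9)

1. B_x = -10  [AD ∥ BC ∩ DC ∥ AB]
2. B_y = -9  [AD ∥ BC ∩ DC ∥ AB]
   → B = (-10, -9)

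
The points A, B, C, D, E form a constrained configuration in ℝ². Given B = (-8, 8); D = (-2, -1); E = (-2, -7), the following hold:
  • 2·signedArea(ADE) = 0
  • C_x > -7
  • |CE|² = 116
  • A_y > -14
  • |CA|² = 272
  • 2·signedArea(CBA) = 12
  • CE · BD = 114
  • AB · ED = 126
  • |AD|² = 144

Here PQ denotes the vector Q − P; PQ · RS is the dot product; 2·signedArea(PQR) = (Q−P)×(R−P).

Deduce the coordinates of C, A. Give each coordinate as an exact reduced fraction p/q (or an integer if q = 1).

1. C_x = -6  [line -6·x + 9·y + -63 = 0 ∩ |CE|² = 116]
2. C_y = 3  [line -6·x + 9·y + -63 = 0 ∩ |CE|² = 116]
   → C = (-6, 3)
3. A_x = -2  [2·signedArea(ADE) = 0 ∩ AB · ED = 126]
4. A_y = -13  [2·signedArea(ADE) = 0 ∩ AB · ED = 126]
   → A = (-2, -13)

A = (-2, -13)
C = (-6, 3)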